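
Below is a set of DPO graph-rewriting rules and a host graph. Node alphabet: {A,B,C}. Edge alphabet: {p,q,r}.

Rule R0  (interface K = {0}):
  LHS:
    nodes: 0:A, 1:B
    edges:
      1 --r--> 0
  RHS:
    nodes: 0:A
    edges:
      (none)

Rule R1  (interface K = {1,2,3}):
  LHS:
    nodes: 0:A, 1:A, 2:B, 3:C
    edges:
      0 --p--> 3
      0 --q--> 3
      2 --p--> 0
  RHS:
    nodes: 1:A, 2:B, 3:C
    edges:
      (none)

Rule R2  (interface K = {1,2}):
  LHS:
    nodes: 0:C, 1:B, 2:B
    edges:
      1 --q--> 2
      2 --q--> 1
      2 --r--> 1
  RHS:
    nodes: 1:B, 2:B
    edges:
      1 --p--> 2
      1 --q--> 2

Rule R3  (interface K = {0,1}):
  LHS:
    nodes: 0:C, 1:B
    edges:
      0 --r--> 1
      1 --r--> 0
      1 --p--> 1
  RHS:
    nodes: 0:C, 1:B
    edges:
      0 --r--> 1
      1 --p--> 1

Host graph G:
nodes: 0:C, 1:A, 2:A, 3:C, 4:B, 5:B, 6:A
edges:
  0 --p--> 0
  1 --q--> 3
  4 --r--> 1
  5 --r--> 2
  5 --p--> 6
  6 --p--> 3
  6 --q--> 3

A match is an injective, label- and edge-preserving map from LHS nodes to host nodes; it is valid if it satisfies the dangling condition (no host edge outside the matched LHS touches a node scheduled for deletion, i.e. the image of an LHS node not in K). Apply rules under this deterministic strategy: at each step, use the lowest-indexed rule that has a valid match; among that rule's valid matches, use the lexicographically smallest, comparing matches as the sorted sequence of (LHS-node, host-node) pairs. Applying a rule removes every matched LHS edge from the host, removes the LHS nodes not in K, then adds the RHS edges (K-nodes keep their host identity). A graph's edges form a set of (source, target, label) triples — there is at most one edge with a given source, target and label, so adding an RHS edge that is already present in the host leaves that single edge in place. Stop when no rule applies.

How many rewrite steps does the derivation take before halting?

[0] host  ⇒  7 nodes, 7 edges  {0-p->0 1-q->3 4-r->1 5-r->2 5-p->6 6-p->3 6-q->3}
[1] R0 @ {0↦1, 1↦4}  ⇒  6 nodes, 6 edges  {0-p->0 1-q->3 5-r->2 5-p->6 6-p->3 6-q->3}
[2] R1 @ {0↦6, 1↦1, 2↦5, 3↦3}  ⇒  5 nodes, 3 edges  {0-p->0 1-q->3 5-r->2}
[3] R0 @ {0↦2, 1↦5}  ⇒  4 nodes, 2 edges  {0-p->0 1-q->3}
final graph: no rule applies after step 3

Answer: 3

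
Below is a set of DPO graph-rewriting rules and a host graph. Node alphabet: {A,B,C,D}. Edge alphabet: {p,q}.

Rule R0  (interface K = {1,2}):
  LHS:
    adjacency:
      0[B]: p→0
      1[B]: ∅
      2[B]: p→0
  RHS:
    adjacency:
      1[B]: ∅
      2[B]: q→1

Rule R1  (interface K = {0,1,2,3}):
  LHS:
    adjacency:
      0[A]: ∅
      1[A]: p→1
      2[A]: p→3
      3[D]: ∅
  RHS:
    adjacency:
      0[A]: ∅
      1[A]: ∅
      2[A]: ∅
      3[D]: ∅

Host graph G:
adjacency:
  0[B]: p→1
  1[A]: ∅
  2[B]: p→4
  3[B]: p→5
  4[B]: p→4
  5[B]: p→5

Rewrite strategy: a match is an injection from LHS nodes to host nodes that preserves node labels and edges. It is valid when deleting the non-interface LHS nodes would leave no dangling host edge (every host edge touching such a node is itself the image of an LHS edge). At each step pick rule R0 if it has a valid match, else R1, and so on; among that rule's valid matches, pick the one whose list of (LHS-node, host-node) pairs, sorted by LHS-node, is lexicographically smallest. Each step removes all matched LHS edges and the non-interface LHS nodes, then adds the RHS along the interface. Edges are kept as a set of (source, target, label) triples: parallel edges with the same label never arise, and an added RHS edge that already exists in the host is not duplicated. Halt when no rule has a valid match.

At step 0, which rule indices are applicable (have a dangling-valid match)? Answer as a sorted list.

R0: 6 valid matches — {0↦4, 1↦0, 2↦2}, {0↦4, 1↦3, 2↦2}, {0↦4, 1↦5, 2↦2} (+3 more)
R1: no valid match — LHS pattern not found

Answer: [R0]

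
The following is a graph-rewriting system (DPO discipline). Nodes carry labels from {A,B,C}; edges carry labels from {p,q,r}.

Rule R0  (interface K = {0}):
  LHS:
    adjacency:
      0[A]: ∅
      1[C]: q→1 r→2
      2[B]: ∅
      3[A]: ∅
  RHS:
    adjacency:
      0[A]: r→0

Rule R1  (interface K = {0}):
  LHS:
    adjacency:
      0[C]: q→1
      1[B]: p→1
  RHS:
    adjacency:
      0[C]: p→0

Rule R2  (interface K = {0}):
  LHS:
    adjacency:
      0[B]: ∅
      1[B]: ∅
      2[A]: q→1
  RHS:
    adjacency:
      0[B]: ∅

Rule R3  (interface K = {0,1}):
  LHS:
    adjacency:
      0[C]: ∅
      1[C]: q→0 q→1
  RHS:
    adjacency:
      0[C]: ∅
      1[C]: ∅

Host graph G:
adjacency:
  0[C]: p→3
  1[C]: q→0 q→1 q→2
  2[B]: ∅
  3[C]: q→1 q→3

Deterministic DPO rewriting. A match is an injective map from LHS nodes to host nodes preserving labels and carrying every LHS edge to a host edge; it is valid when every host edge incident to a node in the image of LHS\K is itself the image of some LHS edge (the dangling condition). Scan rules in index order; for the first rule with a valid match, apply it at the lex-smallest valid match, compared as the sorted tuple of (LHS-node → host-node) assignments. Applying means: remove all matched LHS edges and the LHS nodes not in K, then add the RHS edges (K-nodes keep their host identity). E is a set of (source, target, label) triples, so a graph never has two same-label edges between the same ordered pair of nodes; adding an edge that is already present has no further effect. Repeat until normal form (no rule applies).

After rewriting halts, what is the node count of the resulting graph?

[0] host  ⇒  4 nodes, 6 edges  {0-p->3 1-q->0 1-q->1 1-q->2 3-q->1 3-q->3}
[1] R3 @ {0↦0, 1↦1}  ⇒  4 nodes, 4 edges  {0-p->3 1-q->2 3-q->1 3-q->3}
[2] R3 @ {0↦1, 1↦3}  ⇒  4 nodes, 2 edges  {0-p->3 1-q->2}
normal form: no rule applies after step 2
NF nodes: {0:C, 1:C, 2:B, 3:C}

Answer: 4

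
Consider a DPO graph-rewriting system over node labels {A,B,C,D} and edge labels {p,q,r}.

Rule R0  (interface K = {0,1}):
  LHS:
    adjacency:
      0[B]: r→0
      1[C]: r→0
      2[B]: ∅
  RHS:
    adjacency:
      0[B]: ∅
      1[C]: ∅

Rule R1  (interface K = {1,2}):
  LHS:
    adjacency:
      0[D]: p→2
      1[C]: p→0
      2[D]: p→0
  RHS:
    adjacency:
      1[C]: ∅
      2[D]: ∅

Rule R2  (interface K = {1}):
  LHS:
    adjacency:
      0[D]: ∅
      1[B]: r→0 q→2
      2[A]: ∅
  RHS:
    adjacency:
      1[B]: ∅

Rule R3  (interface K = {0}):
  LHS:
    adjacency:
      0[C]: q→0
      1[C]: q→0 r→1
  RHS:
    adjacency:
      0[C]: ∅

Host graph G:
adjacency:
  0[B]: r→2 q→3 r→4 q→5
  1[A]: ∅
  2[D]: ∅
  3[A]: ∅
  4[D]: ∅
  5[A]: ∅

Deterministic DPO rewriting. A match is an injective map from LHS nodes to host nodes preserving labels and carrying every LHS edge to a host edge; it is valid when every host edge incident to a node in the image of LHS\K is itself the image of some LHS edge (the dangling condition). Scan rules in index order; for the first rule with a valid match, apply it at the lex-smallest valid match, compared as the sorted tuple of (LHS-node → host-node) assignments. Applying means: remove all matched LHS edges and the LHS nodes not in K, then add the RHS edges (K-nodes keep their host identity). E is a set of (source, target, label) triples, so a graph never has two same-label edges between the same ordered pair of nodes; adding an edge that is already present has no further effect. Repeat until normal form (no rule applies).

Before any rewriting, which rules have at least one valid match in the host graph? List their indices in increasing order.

R0: no valid match — LHS pattern not found
R1: no valid match — LHS pattern not found
R2: 4 valid matches — {0↦2, 1↦0, 2↦3}, {0↦2, 1↦0, 2↦5}, {0↦4, 1↦0, 2↦3} (+1 more)
R3: no valid match — LHS pattern not found

Answer: [R2]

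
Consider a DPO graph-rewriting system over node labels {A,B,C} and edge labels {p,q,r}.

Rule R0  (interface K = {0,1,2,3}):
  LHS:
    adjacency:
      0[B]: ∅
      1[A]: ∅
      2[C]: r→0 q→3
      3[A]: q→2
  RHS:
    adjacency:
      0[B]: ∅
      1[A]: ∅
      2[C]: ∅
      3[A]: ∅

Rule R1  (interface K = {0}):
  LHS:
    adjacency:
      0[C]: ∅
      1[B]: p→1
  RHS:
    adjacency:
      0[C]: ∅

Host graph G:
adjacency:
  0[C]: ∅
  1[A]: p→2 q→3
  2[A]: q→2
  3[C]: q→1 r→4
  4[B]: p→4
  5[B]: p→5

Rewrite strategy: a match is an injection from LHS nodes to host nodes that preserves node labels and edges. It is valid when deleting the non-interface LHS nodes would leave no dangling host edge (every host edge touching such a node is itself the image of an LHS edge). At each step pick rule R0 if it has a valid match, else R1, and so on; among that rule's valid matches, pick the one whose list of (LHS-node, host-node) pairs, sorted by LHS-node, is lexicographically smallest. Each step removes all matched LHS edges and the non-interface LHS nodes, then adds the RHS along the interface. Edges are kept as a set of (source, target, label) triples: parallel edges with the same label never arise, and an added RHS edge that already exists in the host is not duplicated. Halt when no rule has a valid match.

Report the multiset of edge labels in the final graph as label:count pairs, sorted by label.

Answer: p:1 q:1

Derivation:
[0] host  ⇒  6 nodes, 7 edges  {1-p->2 1-q->3 2-q->2 3-q->1 3-r->4 4-p->4 5-p->5}
[1] R0 @ {0↦4, 1↦2, 2↦3, 3↦1}  ⇒  6 nodes, 4 edges  {1-p->2 2-q->2 4-p->4 5-p->5}
[2] R1 @ {0↦0, 1↦4}  ⇒  5 nodes, 3 edges  {1-p->2 2-q->2 5-p->5}
[3] R1 @ {0↦0, 1↦5}  ⇒  4 nodes, 2 edges  {1-p->2 2-q->2}
final graph: no rule applies after step 3
NF edges: [(1, 2, 'p'), (2, 2, 'q')]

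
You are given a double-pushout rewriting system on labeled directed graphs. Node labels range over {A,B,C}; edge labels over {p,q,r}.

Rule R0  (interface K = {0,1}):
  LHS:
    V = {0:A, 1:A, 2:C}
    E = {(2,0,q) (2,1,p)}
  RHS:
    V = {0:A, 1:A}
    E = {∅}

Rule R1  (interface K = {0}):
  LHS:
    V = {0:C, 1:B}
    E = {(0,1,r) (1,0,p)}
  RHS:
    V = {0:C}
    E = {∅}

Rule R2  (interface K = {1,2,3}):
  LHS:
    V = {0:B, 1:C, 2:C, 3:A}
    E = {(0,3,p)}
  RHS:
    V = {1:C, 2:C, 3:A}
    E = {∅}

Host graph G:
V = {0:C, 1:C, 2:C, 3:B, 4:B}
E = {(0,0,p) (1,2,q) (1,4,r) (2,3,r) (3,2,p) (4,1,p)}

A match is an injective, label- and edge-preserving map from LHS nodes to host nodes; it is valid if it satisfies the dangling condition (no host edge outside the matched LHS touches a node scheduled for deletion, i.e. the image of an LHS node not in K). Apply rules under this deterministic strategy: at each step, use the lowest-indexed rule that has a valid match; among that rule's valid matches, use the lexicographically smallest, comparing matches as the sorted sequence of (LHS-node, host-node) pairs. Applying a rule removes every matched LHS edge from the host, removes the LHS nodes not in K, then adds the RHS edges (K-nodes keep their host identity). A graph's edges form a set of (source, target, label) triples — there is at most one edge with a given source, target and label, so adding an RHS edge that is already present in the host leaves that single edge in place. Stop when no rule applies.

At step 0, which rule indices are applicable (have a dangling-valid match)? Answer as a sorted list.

Answer: [R1]

Steps:
R0: no valid match — LHS pattern not found
R1: 2 valid matches — {0↦1, 1↦4}, {0↦2, 1↦3}
R2: no valid match — LHS pattern not found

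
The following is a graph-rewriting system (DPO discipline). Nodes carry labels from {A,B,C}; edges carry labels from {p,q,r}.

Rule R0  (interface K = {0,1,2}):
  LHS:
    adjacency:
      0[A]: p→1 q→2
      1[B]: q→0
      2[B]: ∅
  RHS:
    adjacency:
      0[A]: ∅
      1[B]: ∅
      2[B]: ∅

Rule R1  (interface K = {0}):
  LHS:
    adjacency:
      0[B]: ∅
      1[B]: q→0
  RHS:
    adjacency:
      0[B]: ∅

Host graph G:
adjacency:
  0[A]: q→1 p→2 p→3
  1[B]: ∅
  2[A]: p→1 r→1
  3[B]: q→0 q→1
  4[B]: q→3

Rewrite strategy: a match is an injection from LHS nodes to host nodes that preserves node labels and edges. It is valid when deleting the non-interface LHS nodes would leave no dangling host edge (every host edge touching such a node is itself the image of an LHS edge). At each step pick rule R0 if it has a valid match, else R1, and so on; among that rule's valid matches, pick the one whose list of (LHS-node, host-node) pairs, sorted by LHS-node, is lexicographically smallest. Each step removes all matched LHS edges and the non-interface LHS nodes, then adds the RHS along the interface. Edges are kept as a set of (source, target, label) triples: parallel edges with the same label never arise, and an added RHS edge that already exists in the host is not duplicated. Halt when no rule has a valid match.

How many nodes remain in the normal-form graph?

initial: |V|=5 |E|=8  E = 0-q->1 0-p->2 0-p->3 2-p->1 2-r->1 3-q->0 3-q->1 4-q->3
step 1: apply R0 at {0↦0, 1↦3, 2↦1}  → |V|=5 |E|=5  E = 0-p->2 2-p->1 2-r->1 3-q->1 4-q->3
step 2: apply R1 at {0↦3, 1↦4}  → |V|=4 |E|=4  E = 0-p->2 2-p->1 2-r->1 3-q->1
step 3: apply R1 at {0↦1, 1↦3}  → |V|=3 |E|=3  E = 0-p->2 2-p->1 2-r->1
normal form: no rule applies after step 3
NF nodes: {0:A, 1:B, 2:A}

Answer: 3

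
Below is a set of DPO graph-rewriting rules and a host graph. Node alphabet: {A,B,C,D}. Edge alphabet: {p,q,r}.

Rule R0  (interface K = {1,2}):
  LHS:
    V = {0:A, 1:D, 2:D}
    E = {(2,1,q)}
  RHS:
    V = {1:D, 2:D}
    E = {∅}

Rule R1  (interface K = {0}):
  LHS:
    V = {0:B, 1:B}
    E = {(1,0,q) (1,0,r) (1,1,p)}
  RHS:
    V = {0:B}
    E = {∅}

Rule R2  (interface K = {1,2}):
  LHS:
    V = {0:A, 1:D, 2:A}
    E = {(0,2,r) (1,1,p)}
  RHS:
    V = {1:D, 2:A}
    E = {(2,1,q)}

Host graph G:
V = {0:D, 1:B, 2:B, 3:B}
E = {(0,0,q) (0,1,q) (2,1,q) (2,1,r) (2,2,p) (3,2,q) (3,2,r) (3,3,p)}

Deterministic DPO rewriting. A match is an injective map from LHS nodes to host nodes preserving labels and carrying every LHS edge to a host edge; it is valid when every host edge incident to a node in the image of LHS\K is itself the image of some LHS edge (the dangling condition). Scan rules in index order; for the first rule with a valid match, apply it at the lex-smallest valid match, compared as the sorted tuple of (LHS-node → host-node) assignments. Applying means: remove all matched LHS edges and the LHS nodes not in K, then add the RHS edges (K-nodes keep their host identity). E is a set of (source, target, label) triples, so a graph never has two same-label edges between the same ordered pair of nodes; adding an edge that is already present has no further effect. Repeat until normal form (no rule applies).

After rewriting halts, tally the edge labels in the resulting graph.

Answer: q:2

Derivation:
[0] host  ⇒  4 nodes, 8 edges  {0-q->0 0-q->1 2-q->1 2-r->1 2-p->2 3-q->2 3-r->2 3-p->3}
[1] R1 @ {0↦2, 1↦3}  ⇒  3 nodes, 5 edges  {0-q->0 0-q->1 2-q->1 2-r->1 2-p->2}
[2] R1 @ {0↦1, 1↦2}  ⇒  2 nodes, 2 edges  {0-q->0 0-q->1}
final graph: no rule applies after step 2
NF edges: [(0, 0, 'q'), (0, 1, 'q')]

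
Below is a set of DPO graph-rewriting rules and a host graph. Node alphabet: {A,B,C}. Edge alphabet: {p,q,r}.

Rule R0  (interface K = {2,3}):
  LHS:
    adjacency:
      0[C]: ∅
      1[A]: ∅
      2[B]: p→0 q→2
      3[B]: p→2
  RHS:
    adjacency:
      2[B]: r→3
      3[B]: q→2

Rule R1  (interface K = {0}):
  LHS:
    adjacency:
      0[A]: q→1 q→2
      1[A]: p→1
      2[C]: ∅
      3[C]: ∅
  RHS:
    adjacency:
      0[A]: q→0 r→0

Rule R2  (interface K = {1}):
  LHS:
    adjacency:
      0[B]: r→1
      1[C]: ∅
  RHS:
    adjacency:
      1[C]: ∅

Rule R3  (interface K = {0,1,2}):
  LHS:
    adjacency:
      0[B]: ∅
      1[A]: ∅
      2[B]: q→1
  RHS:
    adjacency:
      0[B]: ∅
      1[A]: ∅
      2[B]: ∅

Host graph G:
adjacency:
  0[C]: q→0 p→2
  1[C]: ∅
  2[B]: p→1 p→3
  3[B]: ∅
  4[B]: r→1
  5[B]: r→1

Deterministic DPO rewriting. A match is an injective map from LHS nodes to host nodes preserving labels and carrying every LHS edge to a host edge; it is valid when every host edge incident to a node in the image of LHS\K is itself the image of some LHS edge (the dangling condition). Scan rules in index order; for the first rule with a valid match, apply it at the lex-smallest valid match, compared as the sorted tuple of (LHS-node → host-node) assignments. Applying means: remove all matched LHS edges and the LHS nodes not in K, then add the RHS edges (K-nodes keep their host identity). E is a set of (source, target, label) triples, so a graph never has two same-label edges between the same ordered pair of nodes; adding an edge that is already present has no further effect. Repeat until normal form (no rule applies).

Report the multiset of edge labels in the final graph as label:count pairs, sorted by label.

Answer: p:3 q:1

Steps:
start.  V:6 E:6  edges: 0-q->0 0-p->2 2-p->1 2-p->3 4-r->1 5-r->1
1. fire R2 via {0↦4, 1↦1}  →  V:5 E:5  edges: 0-q->0 0-p->2 2-p->1 2-p->3 5-r->1
2. fire R2 via {0↦5, 1↦1}  →  V:4 E:4  edges: 0-q->0 0-p->2 2-p->1 2-p->3
normal form: no rule applies after step 2
NF edges: [(0, 0, 'q'), (0, 2, 'p'), (2, 1, 'p'), (2, 3, 'p')]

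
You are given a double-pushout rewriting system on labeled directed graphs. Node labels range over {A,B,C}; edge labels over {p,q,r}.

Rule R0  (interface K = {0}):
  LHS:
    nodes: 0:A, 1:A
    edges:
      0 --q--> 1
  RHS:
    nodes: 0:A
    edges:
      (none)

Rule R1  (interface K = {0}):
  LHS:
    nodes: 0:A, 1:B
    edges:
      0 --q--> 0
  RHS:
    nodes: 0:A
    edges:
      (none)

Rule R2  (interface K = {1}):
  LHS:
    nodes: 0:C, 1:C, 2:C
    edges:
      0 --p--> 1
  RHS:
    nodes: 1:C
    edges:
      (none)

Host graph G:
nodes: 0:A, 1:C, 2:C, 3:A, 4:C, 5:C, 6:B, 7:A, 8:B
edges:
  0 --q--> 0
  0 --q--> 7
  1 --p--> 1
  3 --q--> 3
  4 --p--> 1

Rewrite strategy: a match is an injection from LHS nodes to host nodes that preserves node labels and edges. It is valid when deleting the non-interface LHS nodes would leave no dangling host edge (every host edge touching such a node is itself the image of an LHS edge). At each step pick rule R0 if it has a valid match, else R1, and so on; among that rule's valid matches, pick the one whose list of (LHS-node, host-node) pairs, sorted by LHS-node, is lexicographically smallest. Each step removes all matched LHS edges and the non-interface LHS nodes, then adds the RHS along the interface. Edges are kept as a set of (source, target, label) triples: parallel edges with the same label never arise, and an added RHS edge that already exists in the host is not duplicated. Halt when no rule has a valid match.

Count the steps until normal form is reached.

Answer: 4

Steps:
initial: |V|=9 |E|=5  E = 0-q->0 0-q->7 1-p->1 3-q->3 4-p->1
step 1: apply R0 at {0↦0, 1↦7}  → |V|=8 |E|=4  E = 0-q->0 1-p->1 3-q->3 4-p->1
step 2: apply R1 at {0↦0, 1↦6}  → |V|=7 |E|=3  E = 1-p->1 3-q->3 4-p->1
step 3: apply R1 at {0↦3, 1↦8}  → |V|=6 |E|=2  E = 1-p->1 4-p->1
step 4: apply R2 at {0↦4, 1↦1, 2↦2}  → |V|=4 |E|=1  E = 1-p->1
halt: no rule applies after step 4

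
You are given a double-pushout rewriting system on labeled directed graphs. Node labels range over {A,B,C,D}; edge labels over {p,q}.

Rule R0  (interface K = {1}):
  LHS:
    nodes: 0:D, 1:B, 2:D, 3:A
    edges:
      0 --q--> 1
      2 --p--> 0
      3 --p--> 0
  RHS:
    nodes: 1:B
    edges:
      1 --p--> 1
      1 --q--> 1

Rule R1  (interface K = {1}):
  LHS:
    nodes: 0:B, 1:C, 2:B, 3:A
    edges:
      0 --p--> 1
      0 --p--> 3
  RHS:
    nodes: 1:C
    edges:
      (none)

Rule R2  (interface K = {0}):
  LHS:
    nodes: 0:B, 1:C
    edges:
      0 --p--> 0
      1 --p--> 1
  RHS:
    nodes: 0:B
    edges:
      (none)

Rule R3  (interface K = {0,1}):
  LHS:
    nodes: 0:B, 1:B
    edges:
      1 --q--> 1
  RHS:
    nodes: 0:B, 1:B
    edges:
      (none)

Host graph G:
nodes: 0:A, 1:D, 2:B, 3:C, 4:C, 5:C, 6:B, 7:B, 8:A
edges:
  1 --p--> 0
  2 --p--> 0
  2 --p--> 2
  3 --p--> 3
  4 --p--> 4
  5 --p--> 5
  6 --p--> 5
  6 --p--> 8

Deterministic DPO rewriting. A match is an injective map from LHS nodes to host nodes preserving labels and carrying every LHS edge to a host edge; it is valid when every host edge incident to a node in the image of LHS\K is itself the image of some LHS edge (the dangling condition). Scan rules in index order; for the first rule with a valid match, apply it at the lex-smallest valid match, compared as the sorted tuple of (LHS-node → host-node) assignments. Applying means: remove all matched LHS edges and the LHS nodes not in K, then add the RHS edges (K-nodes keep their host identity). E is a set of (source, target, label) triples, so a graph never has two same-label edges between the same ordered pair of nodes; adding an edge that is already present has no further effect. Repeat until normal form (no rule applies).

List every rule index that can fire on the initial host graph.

R0: no valid match — LHS pattern not found
R1: 1 valid match — {0↦6, 1↦5, 2↦7, 3↦8}
R2: 2 valid matches — {0↦2, 1↦3}, {0↦2, 1↦4}
R3: no valid match — LHS pattern not found

Answer: [R1,R2]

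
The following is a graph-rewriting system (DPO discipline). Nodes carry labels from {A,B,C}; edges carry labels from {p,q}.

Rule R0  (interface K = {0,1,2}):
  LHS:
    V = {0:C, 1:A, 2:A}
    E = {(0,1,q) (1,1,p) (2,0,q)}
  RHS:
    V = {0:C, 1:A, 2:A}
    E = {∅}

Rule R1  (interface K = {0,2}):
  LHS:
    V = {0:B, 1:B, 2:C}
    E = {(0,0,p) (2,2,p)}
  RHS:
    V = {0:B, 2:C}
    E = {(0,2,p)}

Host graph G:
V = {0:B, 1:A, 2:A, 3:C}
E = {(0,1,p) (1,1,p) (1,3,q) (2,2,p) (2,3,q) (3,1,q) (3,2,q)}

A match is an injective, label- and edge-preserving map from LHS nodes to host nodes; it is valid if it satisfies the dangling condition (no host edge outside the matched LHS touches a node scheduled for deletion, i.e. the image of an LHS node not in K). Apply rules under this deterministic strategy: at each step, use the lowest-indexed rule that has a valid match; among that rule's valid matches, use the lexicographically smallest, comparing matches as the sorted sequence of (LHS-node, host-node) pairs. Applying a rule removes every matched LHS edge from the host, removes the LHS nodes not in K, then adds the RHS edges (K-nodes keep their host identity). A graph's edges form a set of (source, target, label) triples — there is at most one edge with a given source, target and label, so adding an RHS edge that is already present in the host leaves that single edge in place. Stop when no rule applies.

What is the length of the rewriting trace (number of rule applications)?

Answer: 2

Steps:
[0] host  ⇒  4 nodes, 7 edges  {0-p->1 1-p->1 1-q->3 2-p->2 2-q->3 3-q->1 3-q->2}
[1] R0 @ {0↦3, 1↦1, 2↦2}  ⇒  4 nodes, 4 edges  {0-p->1 1-q->3 2-p->2 3-q->2}
[2] R0 @ {0↦3, 1↦2, 2↦1}  ⇒  4 nodes, 1 edges  {0-p->1}
normal form: no rule applies after step 2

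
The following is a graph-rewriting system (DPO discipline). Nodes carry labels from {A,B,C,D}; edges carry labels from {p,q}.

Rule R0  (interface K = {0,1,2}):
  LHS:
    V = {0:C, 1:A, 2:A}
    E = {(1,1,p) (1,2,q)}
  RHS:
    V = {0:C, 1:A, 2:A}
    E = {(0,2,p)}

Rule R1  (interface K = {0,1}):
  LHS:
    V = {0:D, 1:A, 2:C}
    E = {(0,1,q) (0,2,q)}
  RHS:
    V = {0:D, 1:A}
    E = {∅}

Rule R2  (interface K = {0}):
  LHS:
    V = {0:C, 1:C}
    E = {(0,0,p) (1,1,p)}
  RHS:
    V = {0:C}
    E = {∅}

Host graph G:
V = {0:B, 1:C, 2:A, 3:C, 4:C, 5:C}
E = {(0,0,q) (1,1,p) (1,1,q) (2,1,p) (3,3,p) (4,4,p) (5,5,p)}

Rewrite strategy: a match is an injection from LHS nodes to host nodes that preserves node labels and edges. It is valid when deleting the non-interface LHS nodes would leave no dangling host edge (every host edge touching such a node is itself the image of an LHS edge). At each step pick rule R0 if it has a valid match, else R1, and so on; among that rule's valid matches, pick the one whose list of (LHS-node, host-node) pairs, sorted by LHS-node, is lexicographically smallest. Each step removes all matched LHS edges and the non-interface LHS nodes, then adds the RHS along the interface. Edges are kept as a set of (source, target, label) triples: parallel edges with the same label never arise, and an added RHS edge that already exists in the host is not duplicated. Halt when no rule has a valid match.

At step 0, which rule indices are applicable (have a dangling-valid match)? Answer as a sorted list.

Answer: [R2]

Steps:
R0: no valid match — LHS pattern not found
R1: no valid match — LHS pattern not found
R2: 9 valid matches — {0↦1, 1↦3}, {0↦1, 1↦4}, {0↦1, 1↦5} (+6 more)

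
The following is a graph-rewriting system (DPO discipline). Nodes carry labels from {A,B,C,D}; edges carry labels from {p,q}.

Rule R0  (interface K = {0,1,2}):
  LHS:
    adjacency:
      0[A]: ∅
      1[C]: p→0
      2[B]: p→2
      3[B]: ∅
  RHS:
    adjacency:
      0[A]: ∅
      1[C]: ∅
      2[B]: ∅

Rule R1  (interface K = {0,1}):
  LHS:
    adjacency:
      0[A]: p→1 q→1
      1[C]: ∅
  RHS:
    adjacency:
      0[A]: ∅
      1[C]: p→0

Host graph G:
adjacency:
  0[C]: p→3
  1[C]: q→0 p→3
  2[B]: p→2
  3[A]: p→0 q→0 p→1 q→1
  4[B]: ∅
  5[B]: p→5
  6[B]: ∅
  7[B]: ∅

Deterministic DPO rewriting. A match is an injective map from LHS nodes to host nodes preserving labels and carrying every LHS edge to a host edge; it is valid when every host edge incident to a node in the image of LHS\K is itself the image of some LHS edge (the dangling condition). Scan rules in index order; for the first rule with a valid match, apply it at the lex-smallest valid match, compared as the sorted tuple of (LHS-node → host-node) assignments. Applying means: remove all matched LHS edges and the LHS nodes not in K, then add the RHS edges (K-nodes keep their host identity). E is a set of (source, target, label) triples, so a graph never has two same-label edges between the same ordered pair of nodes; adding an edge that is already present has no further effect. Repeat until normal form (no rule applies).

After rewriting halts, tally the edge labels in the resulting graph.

initial: |V|=8 |E|=9  E = 0-p->3 1-q->0 1-p->3 2-p->2 3-p->0 3-q->0 3-p->1 3-q->1 5-p->5
step 1: apply R0 at {0↦3, 1↦0, 2↦2, 3↦4}  → |V|=7 |E|=7  E = 1-q->0 1-p->3 3-p->0 3-q->0 3-p->1 3-q->1 5-p->5
step 2: apply R0 at {0↦3, 1↦1, 2↦5, 3↦2}  → |V|=6 |E|=5  E = 1-q->0 3-p->0 3-q->0 3-p->1 3-q->1
step 3: apply R1 at {0↦3, 1↦0}  → |V|=6 |E|=4  E = 0-p->3 1-q->0 3-p->1 3-q->1
step 4: apply R1 at {0↦3, 1↦1}  → |V|=6 |E|=3  E = 0-p->3 1-q->0 1-p->3
normal form: no rule applies after step 4
NF edges: [(0, 3, 'p'), (1, 0, 'q'), (1, 3, 'p')]

Answer: p:2 q:1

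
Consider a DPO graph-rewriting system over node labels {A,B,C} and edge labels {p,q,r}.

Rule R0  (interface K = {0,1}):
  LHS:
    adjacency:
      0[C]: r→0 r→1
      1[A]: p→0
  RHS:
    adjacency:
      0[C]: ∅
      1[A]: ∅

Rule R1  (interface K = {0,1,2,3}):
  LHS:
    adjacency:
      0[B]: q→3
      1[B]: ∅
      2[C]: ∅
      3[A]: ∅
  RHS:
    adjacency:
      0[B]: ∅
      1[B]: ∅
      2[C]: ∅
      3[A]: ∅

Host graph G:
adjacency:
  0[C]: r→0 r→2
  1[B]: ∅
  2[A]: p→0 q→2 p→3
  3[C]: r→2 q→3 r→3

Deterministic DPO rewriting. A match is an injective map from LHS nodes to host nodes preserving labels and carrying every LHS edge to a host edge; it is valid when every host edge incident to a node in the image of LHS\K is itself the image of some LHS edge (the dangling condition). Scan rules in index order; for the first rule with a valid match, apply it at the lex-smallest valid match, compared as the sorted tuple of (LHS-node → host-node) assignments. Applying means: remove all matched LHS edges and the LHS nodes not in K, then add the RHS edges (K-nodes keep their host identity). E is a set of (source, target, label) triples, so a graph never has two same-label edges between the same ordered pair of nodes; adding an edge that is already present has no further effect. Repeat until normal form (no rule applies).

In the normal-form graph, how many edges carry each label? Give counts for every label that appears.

initial: |V|=4 |E|=8  E = 0-r->0 0-r->2 2-p->0 2-q->2 2-p->3 3-r->2 3-q->3 3-r->3
step 1: apply R0 at {0↦0, 1↦2}  → |V|=4 |E|=5  E = 2-q->2 2-p->3 3-r->2 3-q->3 3-r->3
step 2: apply R0 at {0↦3, 1↦2}  → |V|=4 |E|=2  E = 2-q->2 3-q->3
halt: no rule applies after step 2
NF edges: [(2, 2, 'q'), (3, 3, 'q')]

Answer: q:2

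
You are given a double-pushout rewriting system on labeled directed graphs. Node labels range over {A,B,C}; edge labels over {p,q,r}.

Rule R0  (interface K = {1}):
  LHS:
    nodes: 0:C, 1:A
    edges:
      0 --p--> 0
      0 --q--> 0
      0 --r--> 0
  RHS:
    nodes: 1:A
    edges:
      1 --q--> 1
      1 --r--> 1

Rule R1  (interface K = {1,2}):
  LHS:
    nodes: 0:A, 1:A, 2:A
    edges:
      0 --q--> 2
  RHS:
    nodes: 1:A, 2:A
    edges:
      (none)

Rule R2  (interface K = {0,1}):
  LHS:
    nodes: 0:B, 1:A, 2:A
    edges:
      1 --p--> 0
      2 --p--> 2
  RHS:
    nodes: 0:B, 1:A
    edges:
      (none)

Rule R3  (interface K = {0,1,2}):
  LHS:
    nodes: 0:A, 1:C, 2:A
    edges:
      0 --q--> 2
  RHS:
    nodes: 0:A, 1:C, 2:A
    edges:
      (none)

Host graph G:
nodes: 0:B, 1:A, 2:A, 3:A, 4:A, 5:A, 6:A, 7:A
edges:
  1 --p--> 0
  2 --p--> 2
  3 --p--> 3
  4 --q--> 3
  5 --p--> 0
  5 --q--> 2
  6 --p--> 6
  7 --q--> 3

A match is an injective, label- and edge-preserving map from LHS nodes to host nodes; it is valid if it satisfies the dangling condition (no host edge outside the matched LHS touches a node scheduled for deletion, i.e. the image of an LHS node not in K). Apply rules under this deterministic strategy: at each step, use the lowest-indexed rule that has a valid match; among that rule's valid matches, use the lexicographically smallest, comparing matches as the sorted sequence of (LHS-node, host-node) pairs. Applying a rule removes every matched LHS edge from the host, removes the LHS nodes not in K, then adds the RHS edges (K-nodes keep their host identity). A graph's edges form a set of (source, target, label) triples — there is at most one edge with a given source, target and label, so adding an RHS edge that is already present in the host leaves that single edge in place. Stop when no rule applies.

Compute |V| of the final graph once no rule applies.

Answer: 3

Rewrite trace:
initial: |V|=8 |E|=8  E = 1-p->0 2-p->2 3-p->3 4-q->3 5-p->0 5-q->2 6-p->6 7-q->3
step 1: apply R1 at {0↦4, 1↦1, 2↦3}  → |V|=7 |E|=7  E = 1-p->0 2-p->2 3-p->3 5-p->0 5-q->2 6-p->6 7-q->3
step 2: apply R1 at {0↦7, 1↦1, 2↦3}  → |V|=6 |E|=6  E = 1-p->0 2-p->2 3-p->3 5-p->0 5-q->2 6-p->6
step 3: apply R2 at {0↦0, 1↦1, 2↦3}  → |V|=5 |E|=4  E = 2-p->2 5-p->0 5-q->2 6-p->6
step 4: apply R2 at {0↦0, 1↦5, 2↦6}  → |V|=4 |E|=2  E = 2-p->2 5-q->2
step 5: apply R1 at {0↦5, 1↦1, 2↦2}  → |V|=3 |E|=1  E = 2-p->2
halt: no rule applies after step 5
NF nodes: {0:B, 1:A, 2:A}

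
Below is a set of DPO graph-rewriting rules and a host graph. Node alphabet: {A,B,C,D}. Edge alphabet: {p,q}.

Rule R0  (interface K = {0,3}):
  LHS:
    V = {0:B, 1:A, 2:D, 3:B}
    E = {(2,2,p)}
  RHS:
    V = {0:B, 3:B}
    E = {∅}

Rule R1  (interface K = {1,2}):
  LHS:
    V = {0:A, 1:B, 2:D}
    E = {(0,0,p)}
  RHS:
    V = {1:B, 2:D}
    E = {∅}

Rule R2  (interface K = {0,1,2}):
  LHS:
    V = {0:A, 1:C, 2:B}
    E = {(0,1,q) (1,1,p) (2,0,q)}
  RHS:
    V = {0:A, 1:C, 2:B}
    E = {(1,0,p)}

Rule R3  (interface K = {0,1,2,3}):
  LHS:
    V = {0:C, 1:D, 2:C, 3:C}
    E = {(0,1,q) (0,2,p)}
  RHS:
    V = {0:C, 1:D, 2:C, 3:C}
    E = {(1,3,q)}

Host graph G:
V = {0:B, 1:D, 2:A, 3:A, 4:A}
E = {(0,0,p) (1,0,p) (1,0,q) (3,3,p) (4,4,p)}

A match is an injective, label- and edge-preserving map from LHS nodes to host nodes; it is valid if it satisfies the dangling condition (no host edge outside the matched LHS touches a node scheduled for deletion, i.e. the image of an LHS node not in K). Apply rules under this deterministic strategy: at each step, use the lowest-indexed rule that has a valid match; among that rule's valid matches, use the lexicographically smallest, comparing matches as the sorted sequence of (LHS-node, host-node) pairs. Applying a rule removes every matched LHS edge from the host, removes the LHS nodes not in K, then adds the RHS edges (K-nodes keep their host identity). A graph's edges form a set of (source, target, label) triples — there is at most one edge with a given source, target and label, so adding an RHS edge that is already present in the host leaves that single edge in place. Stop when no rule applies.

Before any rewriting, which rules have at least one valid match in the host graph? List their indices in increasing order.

R0: no valid match — LHS pattern not found
R1: 2 valid matches — {0↦3, 1↦0, 2↦1}, {0↦4, 1↦0, 2↦1}
R2: no valid match — LHS pattern not found
R3: no valid match — LHS pattern not found

Answer: [R1]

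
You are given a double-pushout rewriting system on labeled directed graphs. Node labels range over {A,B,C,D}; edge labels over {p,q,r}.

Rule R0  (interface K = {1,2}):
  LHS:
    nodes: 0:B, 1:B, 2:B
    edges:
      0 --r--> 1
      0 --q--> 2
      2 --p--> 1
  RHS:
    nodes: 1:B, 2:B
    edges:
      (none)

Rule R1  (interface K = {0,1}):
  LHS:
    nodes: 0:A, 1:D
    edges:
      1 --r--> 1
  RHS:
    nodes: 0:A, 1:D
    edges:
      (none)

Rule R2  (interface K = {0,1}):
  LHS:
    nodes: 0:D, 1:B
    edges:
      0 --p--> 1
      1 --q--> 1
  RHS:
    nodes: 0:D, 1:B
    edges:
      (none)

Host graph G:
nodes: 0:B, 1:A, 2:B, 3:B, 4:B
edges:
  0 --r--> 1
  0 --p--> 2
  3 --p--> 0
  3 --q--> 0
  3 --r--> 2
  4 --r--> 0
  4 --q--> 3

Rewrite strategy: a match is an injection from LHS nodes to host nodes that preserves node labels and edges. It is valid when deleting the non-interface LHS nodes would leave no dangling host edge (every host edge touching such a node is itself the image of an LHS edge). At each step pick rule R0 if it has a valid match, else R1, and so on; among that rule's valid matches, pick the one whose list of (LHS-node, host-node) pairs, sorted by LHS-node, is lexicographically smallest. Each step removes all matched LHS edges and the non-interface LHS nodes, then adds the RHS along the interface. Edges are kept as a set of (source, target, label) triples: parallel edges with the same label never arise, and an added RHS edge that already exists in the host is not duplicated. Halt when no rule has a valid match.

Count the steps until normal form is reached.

initial: |V|=5 |E|=7  E = 0-r->1 0-p->2 3-p->0 3-q->0 3-r->2 4-r->0 4-q->3
step 1: apply R0 at {0↦4, 1↦0, 2↦3}  → |V|=4 |E|=4  E = 0-r->1 0-p->2 3-q->0 3-r->2
step 2: apply R0 at {0↦3, 1↦2, 2↦0}  → |V|=3 |E|=1  E = 0-r->1
final graph: no rule applies after step 2

Answer: 2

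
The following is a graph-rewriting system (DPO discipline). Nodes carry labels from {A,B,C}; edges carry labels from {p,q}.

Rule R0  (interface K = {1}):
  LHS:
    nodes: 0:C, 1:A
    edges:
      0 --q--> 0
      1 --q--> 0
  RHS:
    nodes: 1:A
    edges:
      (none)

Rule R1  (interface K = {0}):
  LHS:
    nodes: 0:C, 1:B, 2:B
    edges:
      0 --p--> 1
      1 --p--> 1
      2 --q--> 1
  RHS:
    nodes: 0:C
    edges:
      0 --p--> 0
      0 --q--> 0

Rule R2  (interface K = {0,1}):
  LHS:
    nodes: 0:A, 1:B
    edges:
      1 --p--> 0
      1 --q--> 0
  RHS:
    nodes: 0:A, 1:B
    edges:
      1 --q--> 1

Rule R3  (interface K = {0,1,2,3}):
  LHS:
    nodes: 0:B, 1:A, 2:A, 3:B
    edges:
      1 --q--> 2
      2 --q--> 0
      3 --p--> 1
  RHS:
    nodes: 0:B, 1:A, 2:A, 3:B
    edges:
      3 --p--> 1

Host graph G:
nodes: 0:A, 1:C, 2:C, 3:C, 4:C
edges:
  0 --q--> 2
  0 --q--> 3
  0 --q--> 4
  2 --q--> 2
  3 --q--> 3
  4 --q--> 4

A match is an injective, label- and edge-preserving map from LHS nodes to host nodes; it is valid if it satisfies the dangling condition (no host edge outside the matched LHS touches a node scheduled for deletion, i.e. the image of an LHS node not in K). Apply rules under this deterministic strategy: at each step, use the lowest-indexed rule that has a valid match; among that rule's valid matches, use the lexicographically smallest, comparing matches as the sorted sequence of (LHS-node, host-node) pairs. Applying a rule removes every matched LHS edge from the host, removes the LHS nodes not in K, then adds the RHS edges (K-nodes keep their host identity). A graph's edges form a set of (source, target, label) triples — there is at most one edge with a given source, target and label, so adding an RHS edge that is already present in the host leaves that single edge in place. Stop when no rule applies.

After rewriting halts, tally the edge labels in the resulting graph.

Answer: (no edges)

Derivation:
[0] host  ⇒  5 nodes, 6 edges  {0-q->2 0-q->3 0-q->4 2-q->2 3-q->3 4-q->4}
[1] R0 @ {0↦2, 1↦0}  ⇒  4 nodes, 4 edges  {0-q->3 0-q->4 3-q->3 4-q->4}
[2] R0 @ {0↦3, 1↦0}  ⇒  3 nodes, 2 edges  {0-q->4 4-q->4}
[3] R0 @ {0↦4, 1↦0}  ⇒  2 nodes, 0 edges  {∅}
final graph: no rule applies after step 3
NF edges: []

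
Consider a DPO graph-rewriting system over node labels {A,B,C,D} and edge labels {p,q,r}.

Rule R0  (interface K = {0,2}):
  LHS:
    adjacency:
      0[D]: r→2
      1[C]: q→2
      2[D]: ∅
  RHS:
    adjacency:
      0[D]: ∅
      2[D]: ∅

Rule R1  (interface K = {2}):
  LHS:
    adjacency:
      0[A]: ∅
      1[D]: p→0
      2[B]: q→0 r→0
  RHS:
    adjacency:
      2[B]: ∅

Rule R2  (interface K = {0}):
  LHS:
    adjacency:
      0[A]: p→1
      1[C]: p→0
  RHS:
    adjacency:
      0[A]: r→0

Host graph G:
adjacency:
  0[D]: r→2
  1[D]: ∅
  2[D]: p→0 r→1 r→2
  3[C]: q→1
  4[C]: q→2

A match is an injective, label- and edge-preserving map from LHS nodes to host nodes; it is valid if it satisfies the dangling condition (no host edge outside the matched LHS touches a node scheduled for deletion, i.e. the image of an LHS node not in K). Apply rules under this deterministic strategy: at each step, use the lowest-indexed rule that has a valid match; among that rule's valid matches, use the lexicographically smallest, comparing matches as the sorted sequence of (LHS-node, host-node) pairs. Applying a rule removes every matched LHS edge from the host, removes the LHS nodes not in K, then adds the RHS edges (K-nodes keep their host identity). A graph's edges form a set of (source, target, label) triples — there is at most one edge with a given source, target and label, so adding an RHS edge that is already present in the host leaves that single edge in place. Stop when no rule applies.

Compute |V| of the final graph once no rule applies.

Answer: 3

Derivation:
initial: |V|=5 |E|=6  E = 0-r->2 2-p->0 2-r->1 2-r->2 3-q->1 4-q->2
step 1: apply R0 at {0↦0, 1↦4, 2↦2}  → |V|=4 |E|=4  E = 2-p->0 2-r->1 2-r->2 3-q->1
step 2: apply R0 at {0↦2, 1↦3, 2↦1}  → |V|=3 |E|=2  E = 2-p->0 2-r->2
final graph: no rule applies after step 2
NF nodes: {0:D, 1:D, 2:D}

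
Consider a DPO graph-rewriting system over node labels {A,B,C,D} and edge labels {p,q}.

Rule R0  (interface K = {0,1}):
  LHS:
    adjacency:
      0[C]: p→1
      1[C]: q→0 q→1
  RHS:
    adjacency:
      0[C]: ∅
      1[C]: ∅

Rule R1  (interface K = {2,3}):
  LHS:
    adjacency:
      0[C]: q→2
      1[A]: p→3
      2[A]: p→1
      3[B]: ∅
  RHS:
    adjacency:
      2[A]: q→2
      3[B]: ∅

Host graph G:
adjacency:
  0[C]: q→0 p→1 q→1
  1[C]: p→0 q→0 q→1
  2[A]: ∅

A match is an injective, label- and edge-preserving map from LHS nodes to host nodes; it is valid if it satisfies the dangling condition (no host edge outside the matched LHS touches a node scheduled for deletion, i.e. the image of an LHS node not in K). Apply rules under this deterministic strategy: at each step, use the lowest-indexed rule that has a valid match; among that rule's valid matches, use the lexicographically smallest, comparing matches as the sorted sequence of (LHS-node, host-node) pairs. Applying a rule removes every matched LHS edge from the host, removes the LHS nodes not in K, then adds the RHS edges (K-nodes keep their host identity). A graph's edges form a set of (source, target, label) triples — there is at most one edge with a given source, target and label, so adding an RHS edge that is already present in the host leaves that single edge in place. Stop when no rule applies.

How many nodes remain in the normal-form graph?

Answer: 3

Rewrite trace:
initial: |V|=3 |E|=6  E = 0-q->0 0-p->1 0-q->1 1-p->0 1-q->0 1-q->1
step 1: apply R0 at {0↦0, 1↦1}  → |V|=3 |E|=3  E = 0-q->0 0-q->1 1-p->0
step 2: apply R0 at {0↦1, 1↦0}  → |V|=3 |E|=0  E = ∅
halt: no rule applies after step 2
NF nodes: {0:C, 1:C, 2:A}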